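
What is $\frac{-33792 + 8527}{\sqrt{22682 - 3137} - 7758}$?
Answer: $\frac{65335290}{20055673} + \frac{25265 \sqrt{19545}}{60167019} \approx 3.3164$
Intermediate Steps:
$\frac{-33792 + 8527}{\sqrt{22682 - 3137} - 7758} = - \frac{25265}{\sqrt{19545} - 7758} = - \frac{25265}{-7758 + \sqrt{19545}}$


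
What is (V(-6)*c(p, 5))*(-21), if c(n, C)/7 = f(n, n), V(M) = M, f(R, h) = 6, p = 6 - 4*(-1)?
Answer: 5292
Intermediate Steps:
p = 10 (p = 6 + 4 = 10)
c(n, C) = 42 (c(n, C) = 7*6 = 42)
(V(-6)*c(p, 5))*(-21) = -6*42*(-21) = -252*(-21) = 5292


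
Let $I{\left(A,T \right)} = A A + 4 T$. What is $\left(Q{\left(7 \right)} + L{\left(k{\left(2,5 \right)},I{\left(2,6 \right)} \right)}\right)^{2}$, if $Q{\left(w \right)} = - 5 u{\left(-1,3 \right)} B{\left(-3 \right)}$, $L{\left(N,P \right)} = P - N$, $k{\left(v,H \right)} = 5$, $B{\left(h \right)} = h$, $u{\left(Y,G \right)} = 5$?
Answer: $9604$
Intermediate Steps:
$I{\left(A,T \right)} = A^{2} + 4 T$
$Q{\left(w \right)} = 75$ ($Q{\left(w \right)} = \left(-5\right) 5 \left(-3\right) = \left(-25\right) \left(-3\right) = 75$)
$\left(Q{\left(7 \right)} + L{\left(k{\left(2,5 \right)},I{\left(2,6 \right)} \right)}\right)^{2} = \left(75 + \left(\left(2^{2} + 4 \cdot 6\right) - 5\right)\right)^{2} = \left(75 + \left(\left(4 + 24\right) - 5\right)\right)^{2} = \left(75 + \left(28 - 5\right)\right)^{2} = \left(75 + 23\right)^{2} = 98^{2} = 9604$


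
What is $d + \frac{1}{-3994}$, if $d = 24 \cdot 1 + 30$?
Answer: $\frac{215675}{3994} \approx 54.0$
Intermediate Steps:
$d = 54$ ($d = 24 + 30 = 54$)
$d + \frac{1}{-3994} = 54 + \frac{1}{-3994} = 54 - \frac{1}{3994} = \frac{215675}{3994}$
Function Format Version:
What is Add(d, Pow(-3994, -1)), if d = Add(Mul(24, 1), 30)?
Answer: Rational(215675, 3994) ≈ 54.000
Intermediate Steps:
d = 54 (d = Add(24, 30) = 54)
Add(d, Pow(-3994, -1)) = Add(54, Pow(-3994, -1)) = Add(54, Rational(-1, 3994)) = Rational(215675, 3994)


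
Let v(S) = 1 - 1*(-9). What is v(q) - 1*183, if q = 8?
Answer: -173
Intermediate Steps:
v(S) = 10 (v(S) = 1 + 9 = 10)
v(q) - 1*183 = 10 - 1*183 = 10 - 183 = -173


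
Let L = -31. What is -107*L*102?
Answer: 338334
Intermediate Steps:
-107*L*102 = -107*(-31)*102 = 3317*102 = 338334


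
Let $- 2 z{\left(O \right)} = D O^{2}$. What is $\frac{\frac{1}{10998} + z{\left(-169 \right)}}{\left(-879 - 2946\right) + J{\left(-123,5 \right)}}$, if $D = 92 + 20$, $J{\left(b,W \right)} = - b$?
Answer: $\frac{17590377167}{40714596} \approx 432.04$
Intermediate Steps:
$D = 112$
$z{\left(O \right)} = - 56 O^{2}$ ($z{\left(O \right)} = - \frac{112 O^{2}}{2} = - 56 O^{2}$)
$\frac{\frac{1}{10998} + z{\left(-169 \right)}}{\left(-879 - 2946\right) + J{\left(-123,5 \right)}} = \frac{\frac{1}{10998} - 56 \left(-169\right)^{2}}{\left(-879 - 2946\right) - -123} = \frac{\frac{1}{10998} - 1599416}{\left(-879 - 2946\right) + 123} = \frac{\frac{1}{10998} - 1599416}{-3825 + 123} = - \frac{17590377167}{10998 \left(-3702\right)} = \left(- \frac{17590377167}{10998}\right) \left(- \frac{1}{3702}\right) = \frac{17590377167}{40714596}$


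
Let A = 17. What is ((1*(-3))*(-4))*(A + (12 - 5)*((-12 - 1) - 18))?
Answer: -2400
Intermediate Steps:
((1*(-3))*(-4))*(A + (12 - 5)*((-12 - 1) - 18)) = ((1*(-3))*(-4))*(17 + (12 - 5)*((-12 - 1) - 18)) = (-3*(-4))*(17 + 7*(-13 - 18)) = 12*(17 + 7*(-31)) = 12*(17 - 217) = 12*(-200) = -2400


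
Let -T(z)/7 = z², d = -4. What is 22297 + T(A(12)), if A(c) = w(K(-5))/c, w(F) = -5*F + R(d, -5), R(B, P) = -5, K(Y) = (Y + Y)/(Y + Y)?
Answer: 802517/36 ≈ 22292.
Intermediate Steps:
K(Y) = 1 (K(Y) = (2*Y)/((2*Y)) = (2*Y)*(1/(2*Y)) = 1)
w(F) = -5 - 5*F (w(F) = -5*F - 5 = -5 - 5*F)
A(c) = -10/c (A(c) = (-5 - 5*1)/c = (-5 - 5)/c = -10/c)
T(z) = -7*z²
22297 + T(A(12)) = 22297 - 7*(-10/12)² = 22297 - 7*(-10*1/12)² = 22297 - 7*(-⅚)² = 22297 - 7*25/36 = 22297 - 175/36 = 802517/36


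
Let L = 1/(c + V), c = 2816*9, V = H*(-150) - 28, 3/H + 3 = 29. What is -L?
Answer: -13/328883 ≈ -3.9528e-5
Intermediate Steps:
H = 3/26 (H = 3/(-3 + 29) = 3/26 ≈ 0.11538)
V = -589/13 (V = (3/26)*(-150) - 28 = -225/13 - 28 = -589/13 ≈ -45.308)
c = 25344
L = 13/328883 (L = 1/(25344 - 589/13) = 1/(328883/13) = 13/328883 ≈ 3.9528e-5)
-L = -1*13/328883 = -13/328883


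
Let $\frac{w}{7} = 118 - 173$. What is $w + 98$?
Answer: $-287$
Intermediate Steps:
$w = -385$ ($w = 7 \left(118 - 173\right) = 7 \left(-55\right) = -385$)
$w + 98 = -385 + 98 = -287$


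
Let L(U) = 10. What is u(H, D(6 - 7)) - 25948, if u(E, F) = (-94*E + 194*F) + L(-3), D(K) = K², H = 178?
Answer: -42476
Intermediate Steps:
u(E, F) = 10 - 94*E + 194*F (u(E, F) = (-94*E + 194*F) + 10 = 10 - 94*E + 194*F)
u(H, D(6 - 7)) - 25948 = (10 - 94*178 + 194*(6 - 7)²) - 25948 = (10 - 16732 + 194*(-1)²) - 25948 = (10 - 16732 + 194*1) - 25948 = (10 - 16732 + 194) - 25948 = -16528 - 25948 = -42476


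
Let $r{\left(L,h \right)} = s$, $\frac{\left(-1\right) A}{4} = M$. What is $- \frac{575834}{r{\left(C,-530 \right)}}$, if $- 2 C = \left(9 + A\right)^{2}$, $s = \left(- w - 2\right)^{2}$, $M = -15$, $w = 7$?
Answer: $- \frac{575834}{81} \approx -7109.1$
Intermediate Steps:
$A = 60$ ($A = \left(-4\right) \left(-15\right) = 60$)
$s = 81$ ($s = \left(\left(-1\right) 7 - 2\right)^{2} = \left(-7 - 2\right)^{2} = \left(-9\right)^{2} = 81$)
$C = - \frac{4761}{2}$ ($C = - \frac{\left(9 + 60\right)^{2}}{2} = - \frac{69^{2}}{2} = \left(- \frac{1}{2}\right) 4761 = - \frac{4761}{2} \approx -2380.5$)
$r{\left(L,h \right)} = 81$
$- \frac{575834}{r{\left(C,-530 \right)}} = - \frac{575834}{81}$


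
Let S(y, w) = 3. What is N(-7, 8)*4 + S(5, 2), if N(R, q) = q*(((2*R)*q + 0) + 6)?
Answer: -3389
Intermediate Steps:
N(R, q) = q*(6 + 2*R*q) (N(R, q) = q*((2*R*q + 0) + 6) = q*(2*R*q + 6) = q*(6 + 2*R*q))
N(-7, 8)*4 + S(5, 2) = (2*8*(3 - 7*8))*4 + 3 = (2*8*(3 - 56))*4 + 3 = (2*8*(-53))*4 + 3 = -848*4 + 3 = -3392 + 3 = -3389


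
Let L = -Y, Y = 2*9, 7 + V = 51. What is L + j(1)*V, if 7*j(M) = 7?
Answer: 26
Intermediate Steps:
V = 44 (V = -7 + 51 = 44)
j(M) = 1 (j(M) = (⅐)*7 = 1)
Y = 18
L = -18 (L = -1*18 = -18)
L + j(1)*V = -18 + 1*44 = -18 + 44 = 26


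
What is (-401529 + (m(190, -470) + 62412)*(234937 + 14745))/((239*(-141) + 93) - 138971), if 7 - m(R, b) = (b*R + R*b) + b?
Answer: -60295054969/172577 ≈ -3.4938e+5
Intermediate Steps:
m(R, b) = 7 - b - 2*R*b (m(R, b) = 7 - ((b*R + R*b) + b) = 7 - ((R*b + R*b) + b) = 7 - (2*R*b + b) = 7 - (b + 2*R*b) = 7 + (-b - 2*R*b) = 7 - b - 2*R*b)
(-401529 + (m(190, -470) + 62412)*(234937 + 14745))/((239*(-141) + 93) - 138971) = (-401529 + ((7 - 1*(-470) - 2*190*(-470)) + 62412)*(234937 + 14745))/((239*(-141) + 93) - 138971) = (-401529 + ((7 + 470 + 178600) + 62412)*249682)/((-33699 + 93) - 138971) = (-401529 + (179077 + 62412)*249682)/(-33606 - 138971) = (-401529 + 241489*249682)/(-172577) = (-401529 + 60295456498)*(-1/172577) = 60295054969*(-1/172577) = -60295054969/172577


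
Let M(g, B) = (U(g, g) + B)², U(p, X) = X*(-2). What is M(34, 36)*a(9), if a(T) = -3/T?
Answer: -1024/3 ≈ -341.33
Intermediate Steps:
U(p, X) = -2*X
M(g, B) = (B - 2*g)² (M(g, B) = (-2*g + B)² = (B - 2*g)²)
M(34, 36)*a(9) = (36 - 2*34)²*(-3/9) = (36 - 68)²*(-3*⅑) = (-32)²*(-⅓) = 1024*(-⅓) = -1024/3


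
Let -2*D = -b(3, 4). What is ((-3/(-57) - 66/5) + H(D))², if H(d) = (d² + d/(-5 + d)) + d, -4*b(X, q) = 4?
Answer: 3093695641/17472400 ≈ 177.06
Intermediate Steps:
b(X, q) = -1 (b(X, q) = -¼*4 = -1)
D = -½ (D = -(-1)*(-1)/2 = -½*1 = -½ ≈ -0.50000)
H(d) = d + d² + d/(-5 + d) (H(d) = (d² + d/(-5 + d)) + d = d + d² + d/(-5 + d))
((-3/(-57) - 66/5) + H(D))² = ((-3/(-57) - 66/5) - (-4 + (-½)² - 4*(-½))/(2*(-5 - ½)))² = ((-3*(-1/57) - 66*⅕) - (-4 + ¼ + 2)/(2*(-11/2)))² = ((1/19 - 66/5) - ½*(-2/11)*(-7/4))² = (-1249/95 - 7/44)² = (-55621/4180)² = 3093695641/17472400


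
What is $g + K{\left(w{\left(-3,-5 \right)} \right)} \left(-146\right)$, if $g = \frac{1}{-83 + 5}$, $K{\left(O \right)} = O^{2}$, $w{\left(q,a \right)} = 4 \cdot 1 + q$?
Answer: $- \frac{11389}{78} \approx -146.01$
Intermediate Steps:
$w{\left(q,a \right)} = 4 + q$
$g = - \frac{1}{78}$ ($g = \frac{1}{-78} = - \frac{1}{78} \approx -0.012821$)
$g + K{\left(w{\left(-3,-5 \right)} \right)} \left(-146\right) = - \frac{1}{78} + \left(4 - 3\right)^{2} \left(-146\right) = - \frac{1}{78} + 1^{2} \left(-146\right) = - \frac{1}{78} + 1 \left(-146\right) = - \frac{1}{78} - 146 = - \frac{11389}{78}$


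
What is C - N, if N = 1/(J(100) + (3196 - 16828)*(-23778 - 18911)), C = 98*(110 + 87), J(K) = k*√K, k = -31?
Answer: 11234859080227/581936138 ≈ 19306.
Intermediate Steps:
J(K) = -31*√K
C = 19306 (C = 98*197 = 19306)
N = 1/581936138 (N = 1/(-31*√100 + (3196 - 16828)*(-23778 - 18911)) = 1/(-31*10 - 13632*(-42689)) = 1/(-310 + 581936448) = 1/581936138 ≈ 1.7184e-9)
C - N = 19306 - 1*1/581936138 = 19306 - 1/581936138 = 11234859080227/581936138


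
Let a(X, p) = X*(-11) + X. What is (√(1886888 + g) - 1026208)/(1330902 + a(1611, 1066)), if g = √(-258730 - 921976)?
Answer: -128276/164349 + √(1886888 + I*√1180706)/1314792 ≈ -0.77946 + 3.0082e-7*I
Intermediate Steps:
g = I*√1180706 (g = √(-1180706) = I*√1180706 ≈ 1086.6*I)
a(X, p) = -10*X (a(X, p) = -11*X + X = -10*X)
(√(1886888 + g) - 1026208)/(1330902 + a(1611, 1066)) = (√(1886888 + I*√1180706) - 1026208)/(1330902 - 10*1611) = (-1026208 + √(1886888 + I*√1180706))/(1330902 - 16110) = (-1026208 + √(1886888 + I*√1180706))/1314792 = (-1026208 + √(1886888 + I*√1180706))*(1/1314792) = -128276/164349 + √(1886888 + I*√1180706)/1314792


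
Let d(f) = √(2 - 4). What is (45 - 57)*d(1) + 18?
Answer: 18 - 12*I*√2 ≈ 18.0 - 16.971*I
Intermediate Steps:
d(f) = I*√2 (d(f) = √(-2) = I*√2)
(45 - 57)*d(1) + 18 = (45 - 57)*(I*√2) + 18 = -12*I*√2 + 18 = 18 - 12*I*√2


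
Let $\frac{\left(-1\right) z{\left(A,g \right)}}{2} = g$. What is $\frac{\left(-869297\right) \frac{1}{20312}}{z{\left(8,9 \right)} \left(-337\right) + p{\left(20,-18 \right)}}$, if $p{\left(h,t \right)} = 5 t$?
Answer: $- \frac{869297}{121384512} \approx -0.0071615$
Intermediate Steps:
$z{\left(A,g \right)} = - 2 g$
$\frac{\left(-869297\right) \frac{1}{20312}}{z{\left(8,9 \right)} \left(-337\right) + p{\left(20,-18 \right)}} = \frac{\left(-869297\right) \frac{1}{20312}}{\left(-2\right) 9 \left(-337\right) + 5 \left(-18\right)} = \frac{\left(-869297\right) \frac{1}{20312}}{\left(-18\right) \left(-337\right) - 90} = - \frac{869297}{20312 \left(6066 - 90\right)} = - \frac{869297}{20312 \cdot 5976} = \left(- \frac{869297}{20312}\right) \frac{1}{5976} = - \frac{869297}{121384512}$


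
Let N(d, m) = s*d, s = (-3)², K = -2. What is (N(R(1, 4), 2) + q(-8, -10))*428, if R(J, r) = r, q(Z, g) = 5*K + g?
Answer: 6848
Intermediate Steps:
s = 9
q(Z, g) = -10 + g (q(Z, g) = 5*(-2) + g = -10 + g)
N(d, m) = 9*d
(N(R(1, 4), 2) + q(-8, -10))*428 = (9*4 + (-10 - 10))*428 = (36 - 20)*428 = 16*428 = 6848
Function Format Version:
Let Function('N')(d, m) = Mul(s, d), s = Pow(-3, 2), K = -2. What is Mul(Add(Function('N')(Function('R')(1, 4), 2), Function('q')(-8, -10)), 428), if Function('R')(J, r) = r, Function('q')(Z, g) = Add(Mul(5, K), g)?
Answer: 6848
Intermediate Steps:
s = 9
Function('q')(Z, g) = Add(-10, g) (Function('q')(Z, g) = Add(Mul(5, -2), g) = Add(-10, g))
Function('N')(d, m) = Mul(9, d)
Mul(Add(Function('N')(Function('R')(1, 4), 2), Function('q')(-8, -10)), 428) = Mul(Add(Mul(9, 4), Add(-10, -10)), 428) = Mul(Add(36, -20), 428) = Mul(16, 428) = 6848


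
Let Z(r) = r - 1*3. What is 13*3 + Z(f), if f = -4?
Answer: 32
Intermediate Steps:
Z(r) = -3 + r (Z(r) = r - 3 = -3 + r)
13*3 + Z(f) = 13*3 + (-3 - 4) = 39 - 7 = 32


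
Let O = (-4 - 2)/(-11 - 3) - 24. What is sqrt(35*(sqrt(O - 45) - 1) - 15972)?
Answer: sqrt(-16007 + 20*I*sqrt(210)) ≈ 1.145 + 126.52*I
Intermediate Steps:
O = -165/7 (O = -6/(-14) - 24 = -6*(-1/14) - 24 = 3/7 - 24 = -165/7 ≈ -23.571)
sqrt(35*(sqrt(O - 45) - 1) - 15972) = sqrt(35*(sqrt(-165/7 - 45) - 1) - 15972) = sqrt(35*(sqrt(-480/7) - 1) - 15972) = sqrt(35*(4*I*sqrt(210)/7 - 1) - 15972) = sqrt(35*(-1 + 4*I*sqrt(210)/7) - 15972) = sqrt((-35 + 20*I*sqrt(210)) - 15972) = sqrt(-16007 + 20*I*sqrt(210))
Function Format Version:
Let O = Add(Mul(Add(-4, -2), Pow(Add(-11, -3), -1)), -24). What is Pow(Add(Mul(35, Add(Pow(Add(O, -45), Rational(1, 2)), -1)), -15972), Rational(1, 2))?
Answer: Pow(Add(-16007, Mul(20, I, Pow(210, Rational(1, 2)))), Rational(1, 2)) ≈ Add(1.145, Mul(126.52, I))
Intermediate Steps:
O = Rational(-165, 7) (O = Add(Mul(-6, Pow(-14, -1)), -24) = Add(Mul(-6, Rational(-1, 14)), -24) = Add(Rational(3, 7), -24) = Rational(-165, 7) ≈ -23.571)
Pow(Add(Mul(35, Add(Pow(Add(O, -45), Rational(1, 2)), -1)), -15972), Rational(1, 2)) = Pow(Add(Mul(35, Add(Pow(Add(Rational(-165, 7), -45), Rational(1, 2)), -1)), -15972), Rational(1, 2)) = Pow(Add(Mul(35, Add(Pow(Rational(-480, 7), Rational(1, 2)), -1)), -15972), Rational(1, 2)) = Pow(Add(Mul(35, Add(Mul(Rational(4, 7), I, Pow(210, Rational(1, 2))), -1)), -15972), Rational(1, 2)) = Pow(Add(Mul(35, Add(-1, Mul(Rational(4, 7), I, Pow(210, Rational(1, 2))))), -15972), Rational(1, 2)) = Pow(Add(Add(-35, Mul(20, I, Pow(210, Rational(1, 2)))), -15972), Rational(1, 2)) = Pow(Add(-16007, Mul(20, I, Pow(210, Rational(1, 2)))), Rational(1, 2))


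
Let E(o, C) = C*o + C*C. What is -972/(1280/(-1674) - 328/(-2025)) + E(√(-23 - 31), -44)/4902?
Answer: 37397505919/23181558 - 22*I*√6/817 ≈ 1613.2 - 0.065959*I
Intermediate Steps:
E(o, C) = C² + C*o (E(o, C) = C*o + C² = C² + C*o)
-972/(1280/(-1674) - 328/(-2025)) + E(√(-23 - 31), -44)/4902 = -972/(1280/(-1674) - 328/(-2025)) - 44*(-44 + √(-23 - 31))/4902 = -972/(1280*(-1/1674) - 328*(-1/2025)) - 44*(-44 + √(-54))*(1/4902) = -972/(-640/837 + 328/2025) - 44*(-44 + 3*I*√6)*(1/4902) = -972/(-37832/62775) + (1936 - 132*I*√6)*(1/4902) = -972*(-62775/37832) + (968/2451 - 22*I*√6/817) = 15254325/9458 + (968/2451 - 22*I*√6/817) = 37397505919/23181558 - 22*I*√6/817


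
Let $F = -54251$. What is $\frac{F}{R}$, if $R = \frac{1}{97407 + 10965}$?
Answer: $-5879289372$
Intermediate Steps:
$R = \frac{1}{108372} \approx 9.2275 \cdot 10^{-6}$
$\frac{F}{R} = - 54251 \frac{1}{\frac{1}{108372}} = \left(-54251\right) 108372 = -5879289372$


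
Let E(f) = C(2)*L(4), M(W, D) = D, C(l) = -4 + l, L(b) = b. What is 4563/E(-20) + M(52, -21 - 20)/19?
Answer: -87025/152 ≈ -572.53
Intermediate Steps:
E(f) = -8 (E(f) = (-4 + 2)*4 = -2*4 = -8)
4563/E(-20) + M(52, -21 - 20)/19 = 4563/(-8) + (-21 - 20)/19 = 4563*(-1/8) - 41*1/19 = -4563/8 - 41/19 = -87025/152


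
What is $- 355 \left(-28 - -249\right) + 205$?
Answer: $-78250$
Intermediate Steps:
$- 355 \left(-28 - -249\right) + 205 = - 355 \left(-28 + 249\right) + 205 = \left(-355\right) 221 + 205 = -78455 + 205 = -78250$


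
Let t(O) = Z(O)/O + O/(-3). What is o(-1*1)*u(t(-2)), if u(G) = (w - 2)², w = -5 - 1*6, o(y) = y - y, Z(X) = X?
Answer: 0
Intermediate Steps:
t(O) = 1 - O/3 (t(O) = O/O + O/(-3) = 1 + O*(-⅓) = 1 - O/3)
o(y) = 0
w = -11 (w = -5 - 6 = -11)
u(G) = 169 (u(G) = (-11 - 2)² = (-13)² = 169)
o(-1*1)*u(t(-2)) = 0*169 = 0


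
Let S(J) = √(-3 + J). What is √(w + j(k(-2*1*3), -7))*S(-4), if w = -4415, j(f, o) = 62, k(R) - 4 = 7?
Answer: -√30471 ≈ -174.56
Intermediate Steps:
k(R) = 11 (k(R) = 4 + 7 = 11)
√(w + j(k(-2*1*3), -7))*S(-4) = √(-4415 + 62)*√(-3 - 4) = √(-4353)*√(-7) = (I*√4353)*(I*√7) = -√30471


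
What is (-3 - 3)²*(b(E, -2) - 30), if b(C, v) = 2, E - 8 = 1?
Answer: -1008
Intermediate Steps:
E = 9 (E = 8 + 1 = 9)
(-3 - 3)²*(b(E, -2) - 30) = (-3 - 3)²*(2 - 30) = (-6)²*(-28) = 36*(-28) = -1008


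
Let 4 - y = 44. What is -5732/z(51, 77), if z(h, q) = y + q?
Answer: -5732/37 ≈ -154.92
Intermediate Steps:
y = -40 (y = 4 - 1*44 = 4 - 44 = -40)
z(h, q) = -40 + q
-5732/z(51, 77) = -5732/(-40 + 77) = -5732/37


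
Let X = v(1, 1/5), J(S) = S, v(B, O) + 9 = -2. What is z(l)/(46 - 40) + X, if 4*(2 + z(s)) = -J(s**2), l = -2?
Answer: -23/2 ≈ -11.500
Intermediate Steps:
v(B, O) = -11 (v(B, O) = -9 - 2 = -11)
X = -11
z(s) = -2 - s**2/4 (z(s) = -2 + (-s**2)/4 = -2 - s**2/4)
z(l)/(46 - 40) + X = (-2 - 1/4*(-2)**2)/(46 - 40) - 11 = (-2 - 1/4*4)/6 - 11 = (-2 - 1)/6 - 11 = (1/6)*(-3) - 11 = -1/2 - 11 = -23/2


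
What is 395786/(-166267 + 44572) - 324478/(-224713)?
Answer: -136983128/75751935 ≈ -1.8083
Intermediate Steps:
395786/(-166267 + 44572) - 324478/(-224713) = 395786/(-121695) - 324478*(-1/224713) = 395786*(-1/121695) + 324478/224713 = -395786/121695 + 324478/224713 = -136983128/75751935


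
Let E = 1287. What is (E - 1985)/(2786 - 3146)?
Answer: 349/180 ≈ 1.9389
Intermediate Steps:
(E - 1985)/(2786 - 3146) = (1287 - 1985)/(2786 - 3146) = -698/(-360) = -698*(-1/360) = 349/180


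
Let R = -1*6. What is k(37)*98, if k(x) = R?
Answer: -588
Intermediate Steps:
R = -6
k(x) = -6
k(37)*98 = -6*98 = -588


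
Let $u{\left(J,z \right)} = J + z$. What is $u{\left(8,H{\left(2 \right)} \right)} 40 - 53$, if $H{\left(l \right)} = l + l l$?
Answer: $507$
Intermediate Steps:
$H{\left(l \right)} = l + l^{2}$
$u{\left(8,H{\left(2 \right)} \right)} 40 - 53 = \left(8 + 2 \left(1 + 2\right)\right) 40 - 53 = \left(8 + 2 \cdot 3\right) 40 - 53 = \left(8 + 6\right) 40 - 53 = 14 \cdot 40 - 53 = 560 - 53 = 507$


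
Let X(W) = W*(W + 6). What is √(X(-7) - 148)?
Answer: I*√141 ≈ 11.874*I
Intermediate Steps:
X(W) = W*(6 + W)
√(X(-7) - 148) = √(-7*(6 - 7) - 148) = √(-7*(-1) - 148) = √(7 - 148) = √(-141) = I*√141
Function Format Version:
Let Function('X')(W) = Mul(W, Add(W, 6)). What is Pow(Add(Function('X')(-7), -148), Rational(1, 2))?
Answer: Mul(I, Pow(141, Rational(1, 2))) ≈ Mul(11.874, I)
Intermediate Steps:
Function('X')(W) = Mul(W, Add(6, W))
Pow(Add(Function('X')(-7), -148), Rational(1, 2)) = Pow(Add(Mul(-7, Add(6, -7)), -148), Rational(1, 2)) = Pow(Add(Mul(-7, -1), -148), Rational(1, 2)) = Pow(Add(7, -148), Rational(1, 2)) = Pow(-141, Rational(1, 2)) = Mul(I, Pow(141, Rational(1, 2)))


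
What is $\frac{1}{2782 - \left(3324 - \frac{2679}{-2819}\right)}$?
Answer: $- \frac{2819}{1530577} \approx -0.0018418$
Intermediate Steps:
$\frac{1}{2782 - \left(3324 - \frac{2679}{-2819}\right)} = \frac{1}{2782 + \left(2679 \left(- \frac{1}{2819}\right) - 3324\right)} = \frac{1}{2782 - \frac{9373035}{2819}} = \frac{1}{- \frac{1530577}{2819}} = - \frac{2819}{1530577}$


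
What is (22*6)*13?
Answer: 1716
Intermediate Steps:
(22*6)*13 = 132*13 = 1716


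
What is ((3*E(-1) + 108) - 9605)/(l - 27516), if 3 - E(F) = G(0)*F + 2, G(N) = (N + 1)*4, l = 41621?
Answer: -9482/14105 ≈ -0.67224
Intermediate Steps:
G(N) = 4 + 4*N (G(N) = (1 + N)*4 = 4 + 4*N)
E(F) = 1 - 4*F (E(F) = 3 - ((4 + 4*0)*F + 2) = 3 - ((4 + 0)*F + 2) = 3 - (4*F + 2) = 3 - (2 + 4*F) = 3 + (-2 - 4*F) = 1 - 4*F)
((3*E(-1) + 108) - 9605)/(l - 27516) = ((3*(1 - 4*(-1)) + 108) - 9605)/(41621 - 27516) = ((3*(1 + 4) + 108) - 9605)/14105 = ((3*5 + 108) - 9605)*(1/14105) = ((15 + 108) - 9605)*(1/14105) = (123 - 9605)*(1/14105) = -9482*1/14105 = -9482/14105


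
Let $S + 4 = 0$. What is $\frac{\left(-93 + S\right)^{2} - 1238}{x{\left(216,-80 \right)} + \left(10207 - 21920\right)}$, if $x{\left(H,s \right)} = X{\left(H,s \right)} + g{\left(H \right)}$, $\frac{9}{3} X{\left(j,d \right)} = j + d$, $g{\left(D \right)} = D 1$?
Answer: $- \frac{24513}{34355} \approx -0.71352$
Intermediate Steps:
$S = -4$ ($S = -4 + 0 = -4$)
$g{\left(D \right)} = D$
$X{\left(j,d \right)} = \frac{d}{3} + \frac{j}{3}$ ($X{\left(j,d \right)} = \frac{j + d}{3} = \frac{d + j}{3} = \frac{d}{3} + \frac{j}{3}$)
$x{\left(H,s \right)} = \frac{s}{3} + \frac{4 H}{3}$ ($x{\left(H,s \right)} = \left(\frac{s}{3} + \frac{H}{3}\right) + H = \left(\frac{H}{3} + \frac{s}{3}\right) + H = \frac{s}{3} + \frac{4 H}{3}$)
$\frac{\left(-93 + S\right)^{2} - 1238}{x{\left(216,-80 \right)} + \left(10207 - 21920\right)} = \frac{\left(-93 - 4\right)^{2} - 1238}{\left(\frac{1}{3} \left(-80\right) + \frac{4}{3} \cdot 216\right) + \left(10207 - 21920\right)} = \frac{\left(-97\right)^{2} - 1238}{\left(- \frac{80}{3} + 288\right) - 11713} = \frac{9409 - 1238}{\frac{784}{3} - 11713} = \frac{8171}{- \frac{34355}{3}} = 8171 \left(- \frac{3}{34355}\right) = - \frac{24513}{34355}$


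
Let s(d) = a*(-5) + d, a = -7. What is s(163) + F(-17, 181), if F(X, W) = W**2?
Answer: 32959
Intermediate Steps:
s(d) = 35 + d (s(d) = -7*(-5) + d = 35 + d)
s(163) + F(-17, 181) = (35 + 163) + 181**2 = 198 + 32761 = 32959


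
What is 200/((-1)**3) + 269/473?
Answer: -94331/473 ≈ -199.43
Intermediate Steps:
200/((-1)**3) + 269/473 = 200/(-1) + 269*(1/473) = 200*(-1) + 269/473 = -200 + 269/473 = -94331/473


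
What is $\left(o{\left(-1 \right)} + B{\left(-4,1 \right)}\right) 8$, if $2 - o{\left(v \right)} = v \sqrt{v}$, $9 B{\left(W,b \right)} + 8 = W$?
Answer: $\frac{16}{3} + 8 i \approx 5.3333 + 8.0 i$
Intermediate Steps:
$B{\left(W,b \right)} = - \frac{8}{9} + \frac{W}{9}$
$o{\left(v \right)} = 2 - v^{\frac{3}{2}}$ ($o{\left(v \right)} = 2 - v \sqrt{v} = 2 - v^{\frac{3}{2}}$)
$\left(o{\left(-1 \right)} + B{\left(-4,1 \right)}\right) 8 = \left(\left(2 - \left(-1\right)^{\frac{3}{2}}\right) + \left(- \frac{8}{9} + \frac{1}{9} \left(-4\right)\right)\right) 8 = \left(\left(2 - - i\right) - \frac{4}{3}\right) 8 = \left(\left(2 + i\right) - \frac{4}{3}\right) 8 = \left(\frac{2}{3} + i\right) 8 = \frac{16}{3} + 8 i$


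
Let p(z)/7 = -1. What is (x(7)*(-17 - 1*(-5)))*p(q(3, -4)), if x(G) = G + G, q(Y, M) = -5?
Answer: 1176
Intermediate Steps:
x(G) = 2*G
p(z) = -7 (p(z) = 7*(-1) = -7)
(x(7)*(-17 - 1*(-5)))*p(q(3, -4)) = ((2*7)*(-17 - 1*(-5)))*(-7) = (14*(-17 + 5))*(-7) = (14*(-12))*(-7) = -168*(-7) = 1176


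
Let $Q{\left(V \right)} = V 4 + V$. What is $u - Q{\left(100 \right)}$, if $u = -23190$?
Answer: $-23690$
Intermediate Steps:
$Q{\left(V \right)} = 5 V$ ($Q{\left(V \right)} = 4 V + V = 5 V$)
$u - Q{\left(100 \right)} = -23190 - 5 \cdot 100 = -23190 - 500 = -23690$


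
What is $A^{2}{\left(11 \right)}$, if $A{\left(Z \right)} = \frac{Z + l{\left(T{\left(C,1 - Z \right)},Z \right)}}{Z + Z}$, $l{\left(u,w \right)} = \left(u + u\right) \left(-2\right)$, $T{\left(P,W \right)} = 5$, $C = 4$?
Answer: $\frac{81}{484} \approx 0.16736$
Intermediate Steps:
$l{\left(u,w \right)} = - 4 u$ ($l{\left(u,w \right)} = 2 u \left(-2\right) = - 4 u$)
$A{\left(Z \right)} = \frac{-20 + Z}{2 Z}$ ($A{\left(Z \right)} = \frac{Z - 20}{Z + Z} = \frac{Z - 20}{2 Z} = \left(-20 + Z\right) \frac{1}{2 Z} = \frac{-20 + Z}{2 Z}$)
$A^{2}{\left(11 \right)} = \left(\frac{-20 + 11}{2 \cdot 11}\right)^{2} = \left(\frac{1}{2} \cdot \frac{1}{11} \left(-9\right)\right)^{2} = \left(- \frac{9}{22}\right)^{2} = \frac{81}{484}$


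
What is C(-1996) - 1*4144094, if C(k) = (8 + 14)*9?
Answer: -4143896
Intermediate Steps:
C(k) = 198 (C(k) = 22*9 = 198)
C(-1996) - 1*4144094 = 198 - 1*4144094 = 198 - 4144094 = -4143896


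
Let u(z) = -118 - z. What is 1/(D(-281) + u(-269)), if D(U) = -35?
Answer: 1/116 ≈ 0.0086207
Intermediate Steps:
1/(D(-281) + u(-269)) = 1/(-35 + (-118 - 1*(-269))) = 1/(-35 + (-118 + 269)) = 1/(-35 + 151) = 1/116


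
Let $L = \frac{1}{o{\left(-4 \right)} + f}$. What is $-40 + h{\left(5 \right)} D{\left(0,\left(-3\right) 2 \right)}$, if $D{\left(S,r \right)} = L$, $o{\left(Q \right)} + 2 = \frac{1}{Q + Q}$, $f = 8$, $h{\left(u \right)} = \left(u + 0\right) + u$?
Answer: $- \frac{1800}{47} \approx -38.298$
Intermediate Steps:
$h{\left(u \right)} = 2 u$ ($h{\left(u \right)} = u + u = 2 u$)
$o{\left(Q \right)} = -2 + \frac{1}{2 Q}$ ($o{\left(Q \right)} = -2 + \frac{1}{Q + Q} = -2 + \frac{1}{2 Q}$)
$L = \frac{8}{47}$ ($L = \frac{1}{\left(-2 + \frac{1}{2 \left(-4\right)}\right) + 8} = \frac{1}{\left(-2 + \frac{1}{2} \left(- \frac{1}{4}\right)\right) + 8} = \frac{1}{\left(-2 - \frac{1}{8}\right) + 8} = \frac{1}{- \frac{17}{8} + 8} = \frac{1}{\frac{47}{8}} = \frac{8}{47} \approx 0.17021$)
$D{\left(S,r \right)} = \frac{8}{47}$
$-40 + h{\left(5 \right)} D{\left(0,\left(-3\right) 2 \right)} = -40 + 2 \cdot 5 \cdot \frac{8}{47} = -40 + 10 \cdot \frac{8}{47} = -40 + \frac{80}{47} = - \frac{1800}{47}$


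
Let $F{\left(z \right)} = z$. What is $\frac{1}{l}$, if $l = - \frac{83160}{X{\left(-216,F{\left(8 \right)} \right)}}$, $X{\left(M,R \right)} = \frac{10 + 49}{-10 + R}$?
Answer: $\frac{59}{166320} \approx 0.00035474$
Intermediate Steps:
$X{\left(M,R \right)} = \frac{59}{-10 + R}$
$l = \frac{166320}{59}$ ($l = - \frac{83160}{59 \frac{1}{-10 + 8}} = - \frac{83160}{59 \frac{1}{-2}} = - \frac{83160}{59 \left(- \frac{1}{2}\right)} = - \frac{83160}{- \frac{59}{2}} = \left(-83160\right) \left(- \frac{2}{59}\right) = \frac{166320}{59} \approx 2819.0$)
$\frac{1}{l} = \frac{1}{\frac{166320}{59}} = \frac{59}{166320}$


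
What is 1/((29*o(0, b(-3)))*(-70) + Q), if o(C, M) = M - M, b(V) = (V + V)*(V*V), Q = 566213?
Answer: 1/566213 ≈ 1.7661e-6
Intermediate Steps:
b(V) = 2*V**3 (b(V) = (2*V)*V**2 = 2*V**3)
o(C, M) = 0
1/((29*o(0, b(-3)))*(-70) + Q) = 1/((29*0)*(-70) + 566213) = 1/(0*(-70) + 566213) = 1/(0 + 566213) = 1/566213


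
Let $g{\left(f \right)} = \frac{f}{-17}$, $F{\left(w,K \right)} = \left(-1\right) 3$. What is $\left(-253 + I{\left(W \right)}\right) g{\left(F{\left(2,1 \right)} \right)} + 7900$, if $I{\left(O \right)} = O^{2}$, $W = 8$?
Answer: $\frac{133733}{17} \approx 7866.6$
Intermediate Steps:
$F{\left(w,K \right)} = -3$
$g{\left(f \right)} = - \frac{f}{17}$
$\left(-253 + I{\left(W \right)}\right) g{\left(F{\left(2,1 \right)} \right)} + 7900 = \left(-253 + 8^{2}\right) \left(\left(- \frac{1}{17}\right) \left(-3\right)\right) + 7900 = \left(-253 + 64\right) \frac{3}{17} + 7900 = \left(-189\right) \frac{3}{17} + 7900 = - \frac{567}{17} + 7900 = \frac{133733}{17}$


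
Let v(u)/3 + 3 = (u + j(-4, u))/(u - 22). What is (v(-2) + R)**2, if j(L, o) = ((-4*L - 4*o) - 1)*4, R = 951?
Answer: 13860729/16 ≈ 8.6630e+5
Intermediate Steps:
j(L, o) = -4 - 16*L - 16*o (j(L, o) = (-1 - 4*L - 4*o)*4 = -4 - 16*L - 16*o)
v(u) = -9 + 3*(60 - 15*u)/(-22 + u) (v(u) = -9 + 3*((u + (-4 - 16*(-4) - 16*u))/(u - 22)) = -9 + 3*((u + (-4 + 64 - 16*u))/(-22 + u)) = -9 + 3*((u + (60 - 16*u))/(-22 + u)) = -9 + 3*((60 - 15*u)/(-22 + u)) = -9 + 3*(60 - 15*u)/(-22 + u))
(v(-2) + R)**2 = (54*(7 - 1*(-2))/(-22 - 2) + 951)**2 = (54*(7 + 2)/(-24) + 951)**2 = (54*(-1/24)*9 + 951)**2 = (-81/4 + 951)**2 = (3723/4)**2 = 13860729/16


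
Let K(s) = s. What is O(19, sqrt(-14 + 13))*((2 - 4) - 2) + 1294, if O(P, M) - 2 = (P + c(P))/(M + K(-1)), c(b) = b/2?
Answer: 1343 + 57*I ≈ 1343.0 + 57.0*I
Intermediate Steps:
c(b) = b/2 (c(b) = b*(1/2) = b/2)
O(P, M) = 2 + 3*P/(2*(-1 + M)) (O(P, M) = 2 + (P + P/2)/(M - 1) = 2 + (3*P/2)/(-1 + M) = 2 + 3*P/(2*(-1 + M)))
O(19, sqrt(-14 + 13))*((2 - 4) - 2) + 1294 = ((-4 + 3*19 + 4*sqrt(-14 + 13))/(2*(-1 + sqrt(-14 + 13))))*((2 - 4) - 2) + 1294 = ((-4 + 57 + 4*sqrt(-1))/(2*(-1 + sqrt(-1))))*(-2 - 2) + 1294 = ((-4 + 57 + 4*I)/(2*(-1 + I)))*(-4) + 1294 = (((-1 - I)/2)*(53 + 4*I)/2)*(-4) + 1294 = ((-1 - I)*(53 + 4*I)/4)*(-4) + 1294 = -(-1 - I)*(53 + 4*I) + 1294 = 1294 - (-1 - I)*(53 + 4*I)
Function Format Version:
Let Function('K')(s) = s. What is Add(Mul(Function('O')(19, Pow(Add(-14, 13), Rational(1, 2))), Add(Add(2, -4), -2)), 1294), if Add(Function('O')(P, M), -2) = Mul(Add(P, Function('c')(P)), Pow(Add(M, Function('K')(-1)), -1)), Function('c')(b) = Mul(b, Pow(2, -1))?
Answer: Add(1343, Mul(57, I)) ≈ Add(1343.0, Mul(57.000, I))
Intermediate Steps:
Function('c')(b) = Mul(Rational(1, 2), b) (Function('c')(b) = Mul(b, Rational(1, 2)) = Mul(Rational(1, 2), b))
Function('O')(P, M) = Add(2, Mul(Rational(3, 2), P, Pow(Add(-1, M), -1))) (Function('O')(P, M) = Add(2, Mul(Add(P, Mul(Rational(1, 2), P)), Pow(Add(M, -1), -1))) = Add(2, Mul(Mul(Rational(3, 2), P), Pow(Add(-1, M), -1))) = Add(2, Mul(Rational(3, 2), P, Pow(Add(-1, M), -1))))
Add(Mul(Function('O')(19, Pow(Add(-14, 13), Rational(1, 2))), Add(Add(2, -4), -2)), 1294) = Add(Mul(Mul(Rational(1, 2), Pow(Add(-1, Pow(Add(-14, 13), Rational(1, 2))), -1), Add(-4, Mul(3, 19), Mul(4, Pow(Add(-14, 13), Rational(1, 2))))), Add(Add(2, -4), -2)), 1294) = Add(Mul(Mul(Rational(1, 2), Pow(Add(-1, Pow(-1, Rational(1, 2))), -1), Add(-4, 57, Mul(4, Pow(-1, Rational(1, 2))))), Add(-2, -2)), 1294) = Add(Mul(Mul(Rational(1, 2), Pow(Add(-1, I), -1), Add(-4, 57, Mul(4, I))), -4), 1294) = Add(Mul(Mul(Rational(1, 2), Mul(Rational(1, 2), Add(-1, Mul(-1, I))), Add(53, Mul(4, I))), -4), 1294) = Add(Mul(Mul(Rational(1, 4), Add(-1, Mul(-1, I)), Add(53, Mul(4, I))), -4), 1294) = Add(Mul(-1, Add(-1, Mul(-1, I)), Add(53, Mul(4, I))), 1294) = Add(1294, Mul(-1, Add(-1, Mul(-1, I)), Add(53, Mul(4, I))))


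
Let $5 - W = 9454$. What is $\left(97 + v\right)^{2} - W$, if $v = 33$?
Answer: $26349$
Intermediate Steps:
$W = -9449$ ($W = 5 - 9454 = -9449$)
$\left(97 + v\right)^{2} - W = \left(97 + 33\right)^{2} - -9449 = 130^{2} + 9449 = 16900 + 9449 = 26349$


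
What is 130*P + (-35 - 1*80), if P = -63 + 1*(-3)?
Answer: -8695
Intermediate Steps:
P = -66 (P = -63 - 3 = -66)
130*P + (-35 - 1*80) = 130*(-66) + (-35 - 1*80) = -8580 + (-35 - 80) = -8580 - 115 = -8695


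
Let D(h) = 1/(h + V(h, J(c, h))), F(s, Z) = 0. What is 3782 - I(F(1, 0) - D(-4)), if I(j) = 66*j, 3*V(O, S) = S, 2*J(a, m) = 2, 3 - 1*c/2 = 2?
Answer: 3764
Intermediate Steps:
c = 2 (c = 6 - 2*2 = 6 - 4 = 2)
J(a, m) = 1 (J(a, m) = (½)*2 = 1)
V(O, S) = S/3
D(h) = 1/(⅓ + h) (D(h) = 1/(h + (⅓)*1) = 1/(h + ⅓) = 1/(⅓ + h))
3782 - I(F(1, 0) - D(-4)) = 3782 - 66*(0 - 3/(1 + 3*(-4))) = 3782 - 66*(0 - 3/(1 - 12)) = 3782 - 66*(0 - 3/(-11)) = 3782 - 66*(0 - 3*(-1)/11) = 3782 - 66*(0 - 1*(-3/11)) = 3782 - 66*(0 + 3/11) = 3782 - 66*3/11 = 3782 - 1*18 = 3782 - 18 = 3764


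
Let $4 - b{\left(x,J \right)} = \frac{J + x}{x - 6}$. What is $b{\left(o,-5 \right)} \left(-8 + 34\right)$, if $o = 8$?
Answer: $65$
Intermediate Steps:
$b{\left(x,J \right)} = 4 - \frac{J + x}{-6 + x}$ ($b{\left(x,J \right)} = 4 - \frac{J + x}{x - 6} = 4 - \frac{J + x}{-6 + x}$)
$b{\left(o,-5 \right)} \left(-8 + 34\right) = \frac{-24 - -5 + 3 \cdot 8}{-6 + 8} \left(-8 + 34\right) = \frac{-24 + 5 + 24}{2} \cdot 26 = \frac{1}{2} \cdot 5 \cdot 26 = \frac{5}{2} \cdot 26 = 65$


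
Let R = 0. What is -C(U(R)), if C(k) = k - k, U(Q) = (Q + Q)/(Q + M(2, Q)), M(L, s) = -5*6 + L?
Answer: 0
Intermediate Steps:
M(L, s) = -30 + L
U(Q) = 2*Q/(-28 + Q) (U(Q) = (Q + Q)/(Q + (-30 + 2)) = (2*Q)/(Q - 28) = (2*Q)/(-28 + Q) = 2*Q/(-28 + Q))
C(k) = 0
-C(U(R)) = -1*0 = 0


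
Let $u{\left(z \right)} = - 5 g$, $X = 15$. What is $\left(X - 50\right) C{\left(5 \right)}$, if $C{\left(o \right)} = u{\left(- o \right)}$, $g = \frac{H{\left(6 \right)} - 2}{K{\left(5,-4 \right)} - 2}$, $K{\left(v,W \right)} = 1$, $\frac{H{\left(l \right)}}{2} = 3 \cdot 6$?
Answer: $-5950$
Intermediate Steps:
$H{\left(l \right)} = 36$ ($H{\left(l \right)} = 2 \cdot 3 \cdot 6 = 2 \cdot 18 = 36$)
$g = -34$ ($g = \frac{36 - 2}{1 - 2} = \frac{34}{-1} = 34 \left(-1\right) = -34$)
$u{\left(z \right)} = 170$ ($u{\left(z \right)} = \left(-5\right) \left(-34\right) = 170$)
$C{\left(o \right)} = 170$
$\left(X - 50\right) C{\left(5 \right)} = \left(15 - 50\right) 170 = \left(-35\right) 170 = -5950$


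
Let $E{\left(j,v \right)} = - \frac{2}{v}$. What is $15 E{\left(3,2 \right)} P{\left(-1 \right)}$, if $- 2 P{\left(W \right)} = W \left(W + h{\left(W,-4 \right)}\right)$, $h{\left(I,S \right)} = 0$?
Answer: $\frac{15}{2} \approx 7.5$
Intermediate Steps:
$P{\left(W \right)} = - \frac{W^{2}}{2}$ ($P{\left(W \right)} = - \frac{W \left(W + 0\right)}{2} = - \frac{W W}{2} = - \frac{W^{2}}{2}$)
$15 E{\left(3,2 \right)} P{\left(-1 \right)} = 15 \left(- \frac{2}{2}\right) \left(- \frac{\left(-1\right)^{2}}{2}\right) = 15 \left(\left(-2\right) \frac{1}{2}\right) \left(\left(- \frac{1}{2}\right) 1\right) = 15 \left(-1\right) \left(- \frac{1}{2}\right) = \left(-15\right) \left(- \frac{1}{2}\right) = \frac{15}{2}$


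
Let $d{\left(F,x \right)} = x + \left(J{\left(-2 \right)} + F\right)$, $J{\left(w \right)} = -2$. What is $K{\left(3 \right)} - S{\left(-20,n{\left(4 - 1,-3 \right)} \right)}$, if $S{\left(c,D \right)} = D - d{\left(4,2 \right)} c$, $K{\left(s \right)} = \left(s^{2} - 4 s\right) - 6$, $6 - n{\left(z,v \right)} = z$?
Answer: $-92$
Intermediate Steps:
$n{\left(z,v \right)} = 6 - z$
$d{\left(F,x \right)} = -2 + F + x$ ($d{\left(F,x \right)} = x + \left(-2 + F\right) = -2 + F + x$)
$K{\left(s \right)} = -6 + s^{2} - 4 s$
$S{\left(c,D \right)} = D - 4 c$ ($S{\left(c,D \right)} = D - \left(-2 + 4 + 2\right) c = D - 4 c$)
$K{\left(3 \right)} - S{\left(-20,n{\left(4 - 1,-3 \right)} \right)} = \left(-6 + 3^{2} - 12\right) - \left(\left(6 - \left(4 - 1\right)\right) - -80\right) = \left(-6 + 9 - 12\right) - \left(\left(6 - 3\right) + 80\right) = -9 - \left(\left(6 - 3\right) + 80\right) = -9 - \left(3 + 80\right) = -9 - 83 = -92$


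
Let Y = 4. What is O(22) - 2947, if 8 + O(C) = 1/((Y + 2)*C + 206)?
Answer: -998789/338 ≈ -2955.0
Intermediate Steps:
O(C) = -8 + 1/(206 + 6*C) (O(C) = -8 + 1/((4 + 2)*C + 206) = -8 + 1/(6*C + 206) = -8 + 1/(206 + 6*C))
O(22) - 2947 = 3*(-549 - 16*22)/(2*(103 + 3*22)) - 2947 = 3*(-549 - 352)/(2*(103 + 66)) - 2947 = (3/2)*(-901)/169 - 2947 = (3/2)*(1/169)*(-901) - 2947 = -2703/338 - 2947 = -998789/338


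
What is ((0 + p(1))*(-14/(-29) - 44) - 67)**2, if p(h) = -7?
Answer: 47485881/841 ≈ 56464.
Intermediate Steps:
((0 + p(1))*(-14/(-29) - 44) - 67)**2 = ((0 - 7)*(-14/(-29) - 44) - 67)**2 = (-7*(-14*(-1/29) - 44) - 67)**2 = (-7*(14/29 - 44) - 67)**2 = (-7*(-1262/29) - 67)**2 = (8834/29 - 67)**2 = (6891/29)**2 = 47485881/841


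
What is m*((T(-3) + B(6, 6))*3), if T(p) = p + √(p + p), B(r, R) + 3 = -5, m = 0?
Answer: 0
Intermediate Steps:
B(r, R) = -8 (B(r, R) = -3 - 5 = -8)
T(p) = p + √2*√p (T(p) = p + √(2*p) = p + √2*√p)
m*((T(-3) + B(6, 6))*3) = 0*(((-3 + √2*√(-3)) - 8)*3) = 0*(((-3 + √2*(I*√3)) - 8)*3) = 0*(((-3 + I*√6) - 8)*3) = 0*((-11 + I*√6)*3) = 0*(-33 + 3*I*√6) = 0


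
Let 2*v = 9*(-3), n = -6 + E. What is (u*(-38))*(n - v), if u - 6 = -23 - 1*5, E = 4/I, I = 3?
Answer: 22154/3 ≈ 7384.7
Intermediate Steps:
E = 4/3 ≈ 1.3333
u = -22 (u = 6 + (-23 - 1*5) = 6 + (-23 - 5) = 6 - 28 = -22)
n = -14/3 (n = -6 + 4/3 = -14/3 ≈ -4.6667)
v = -27/2 (v = (9*(-3))/2 = (½)*(-27) = -27/2 ≈ -13.500)
(u*(-38))*(n - v) = (-22*(-38))*(-14/3 - 1*(-27/2)) = 836*(-14/3 + 27/2) = 836*(53/6) = 22154/3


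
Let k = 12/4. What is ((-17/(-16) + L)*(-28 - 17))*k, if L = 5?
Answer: -13095/16 ≈ -818.44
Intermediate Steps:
k = 3 (k = 12*(¼) = 3)
((-17/(-16) + L)*(-28 - 17))*k = ((-17/(-16) + 5)*(-28 - 17))*3 = ((-17*(-1/16) + 5)*(-45))*3 = ((17/16 + 5)*(-45))*3 = ((97/16)*(-45))*3 = -4365/16*3 = -13095/16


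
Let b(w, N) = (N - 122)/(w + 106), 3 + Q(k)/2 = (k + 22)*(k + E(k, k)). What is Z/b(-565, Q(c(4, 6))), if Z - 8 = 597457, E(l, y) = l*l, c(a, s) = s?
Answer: -274236435/2224 ≈ -1.2331e+5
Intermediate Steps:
E(l, y) = l**2
Q(k) = -6 + 2*(22 + k)*(k + k**2) (Q(k) = -6 + 2*((k + 22)*(k + k**2)) = -6 + 2*((22 + k)*(k + k**2)) = -6 + 2*(22 + k)*(k + k**2))
Z = 597465 (Z = 8 + 597457 = 597465)
b(w, N) = (-122 + N)/(106 + w)
Z/b(-565, Q(c(4, 6))) = 597465/(((-122 + (-6 + 2*6**3 + 44*6 + 46*6**2))/(106 - 565))) = 597465/(((-122 + (-6 + 2*216 + 264 + 46*36))/(-459))) = 597465/((-(-122 + (-6 + 432 + 264 + 1656))/459)) = 597465/((-(-122 + 2346)/459)) = 597465/((-1/459*2224)) = 597465/(-2224/459) = 597465*(-459/2224) = -274236435/2224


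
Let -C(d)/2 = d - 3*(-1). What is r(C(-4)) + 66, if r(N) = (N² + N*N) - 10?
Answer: 64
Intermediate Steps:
C(d) = -6 - 2*d (C(d) = -2*(d - 3*(-1)) = -2*(d + 3) = -2*(3 + d) = -6 - 2*d)
r(N) = -10 + 2*N² (r(N) = (N² + N²) - 10 = 2*N² - 10 = -10 + 2*N²)
r(C(-4)) + 66 = (-10 + 2*(-6 - 2*(-4))²) + 66 = (-10 + 2*(-6 + 8)²) + 66 = (-10 + 2*2²) + 66 = (-10 + 2*4) + 66 = (-10 + 8) + 66 = -2 + 66 = 64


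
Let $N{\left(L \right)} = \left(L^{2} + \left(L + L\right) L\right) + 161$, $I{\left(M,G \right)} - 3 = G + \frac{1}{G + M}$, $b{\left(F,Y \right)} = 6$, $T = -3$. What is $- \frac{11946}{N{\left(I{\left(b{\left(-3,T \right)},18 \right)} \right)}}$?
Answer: $- \frac{2293632}{285937} \approx -8.0215$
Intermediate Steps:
$I{\left(M,G \right)} = 3 + G + \frac{1}{G + M}$ ($I{\left(M,G \right)} = 3 + \left(G + \frac{1}{G + M}\right) = 3 + G + \frac{1}{G + M}$)
$N{\left(L \right)} = 161 + 3 L^{2}$ ($N{\left(L \right)} = \left(L^{2} + 2 L L\right) + 161 = \left(L^{2} + 2 L^{2}\right) + 161 = 3 L^{2} + 161 = 161 + 3 L^{2}$)
$- \frac{11946}{N{\left(I{\left(b{\left(-3,T \right)},18 \right)} \right)}} = - \frac{11946}{161 + 3 \left(\frac{1 + 18^{2} + 3 \cdot 18 + 3 \cdot 6 + 18 \cdot 6}{18 + 6}\right)^{2}} = - \frac{11946}{161 + 3 \left(\frac{1 + 324 + 54 + 18 + 108}{24}\right)^{2}} = - \frac{11946}{161 + 3 \left(\frac{1}{24} \cdot 505\right)^{2}} = - \frac{11946}{161 + 3 \left(\frac{505}{24}\right)^{2}} = - \frac{11946}{161 + 3 \cdot \frac{255025}{576}} = - \frac{11946}{161 + \frac{255025}{192}} = - \frac{11946}{\frac{285937}{192}} = \left(-11946\right) \frac{192}{285937} = - \frac{2293632}{285937}$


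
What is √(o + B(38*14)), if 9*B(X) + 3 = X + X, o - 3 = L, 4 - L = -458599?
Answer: √4128515/3 ≈ 677.29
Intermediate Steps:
L = 458603 (L = 4 - 1*(-458599) = 4 + 458599 = 458603)
o = 458606 (o = 3 + 458603 = 458606)
B(X) = -⅓ + 2*X/9 (B(X) = -⅓ + (X + X)/9 = -⅓ + (2*X)/9 = -⅓ + 2*X/9)
√(o + B(38*14)) = √(458606 + (-⅓ + 2*(38*14)/9)) = √(458606 + (-⅓ + (2/9)*532)) = √(458606 + (-⅓ + 1064/9)) = √(458606 + 1061/9) = √(4128515/9) = √4128515/3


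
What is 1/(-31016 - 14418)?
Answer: -1/45434 ≈ -2.2010e-5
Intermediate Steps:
1/(-31016 - 14418) = 1/(-45434) = -1/45434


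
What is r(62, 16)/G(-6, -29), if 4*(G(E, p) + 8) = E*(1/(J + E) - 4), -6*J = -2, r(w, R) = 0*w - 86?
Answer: 2924/59 ≈ 49.559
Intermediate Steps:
r(w, R) = -86 (r(w, R) = 0 - 86 = -86)
J = ⅓ (J = -⅙*(-2) = ⅓ ≈ 0.33333)
G(E, p) = -8 + E*(-4 + 1/(⅓ + E))/4 (G(E, p) = -8 + (E*(1/(⅓ + E) - 4))/4 = -8 + (E*(-4 + 1/(⅓ + E)))/4 = -8 + E*(-4 + 1/(⅓ + E))/4)
r(62, 16)/G(-6, -29) = -86*4*(1 + 3*(-6))/(-32 - 97*(-6) - 12*(-6)²) = -86*4*(1 - 18)/(-32 + 582 - 12*36) = -86*(-68/(-32 + 582 - 432)) = -86/((¼)*(-1/17)*118) = -86/(-59/34) = -86*(-34/59) = 2924/59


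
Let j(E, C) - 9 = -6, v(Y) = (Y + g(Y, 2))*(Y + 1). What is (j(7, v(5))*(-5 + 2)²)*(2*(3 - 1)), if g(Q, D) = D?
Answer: 108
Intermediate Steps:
v(Y) = (1 + Y)*(2 + Y) (v(Y) = (Y + 2)*(Y + 1) = (2 + Y)*(1 + Y) = (1 + Y)*(2 + Y))
j(E, C) = 3 (j(E, C) = 9 - 6 = 3)
(j(7, v(5))*(-5 + 2)²)*(2*(3 - 1)) = (3*(-5 + 2)²)*(2*(3 - 1)) = (3*(-3)²)*(2*2) = (3*9)*4 = 27*4 = 108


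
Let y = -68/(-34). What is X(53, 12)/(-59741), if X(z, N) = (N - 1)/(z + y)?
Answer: -1/298705 ≈ -3.3478e-6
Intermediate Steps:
y = 2 (y = -68*(-1/34) = 2)
X(z, N) = (-1 + N)/(2 + z) (X(z, N) = (N - 1)/(z + 2) = (-1 + N)/(2 + z))
X(53, 12)/(-59741) = ((-1 + 12)/(2 + 53))/(-59741) = (11/55)*(-1/59741) = ((1/55)*11)*(-1/59741) = (⅕)*(-1/59741) = -1/298705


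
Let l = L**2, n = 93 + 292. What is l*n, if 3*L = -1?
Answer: 385/9 ≈ 42.778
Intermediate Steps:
L = -1/3 (L = (1/3)*(-1) = -1/3 ≈ -0.33333)
n = 385
l = 1/9 (l = (-1/3)**2 = 1/9 ≈ 0.11111)
l*n = (1/9)*385 = 385/9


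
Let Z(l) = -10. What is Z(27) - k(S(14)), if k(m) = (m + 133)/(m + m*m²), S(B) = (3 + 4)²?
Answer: -84083/8407 ≈ -10.002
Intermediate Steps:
S(B) = 49 (S(B) = 7² = 49)
k(m) = (133 + m)/(m + m³)
Z(27) - k(S(14)) = -10 - (133 + 49)/(49 + 49³) = -10 - 182/(49 + 117649) = -10 - 182/117698 = -10 - 1*13/8407 = -10 - 13/8407 = -84083/8407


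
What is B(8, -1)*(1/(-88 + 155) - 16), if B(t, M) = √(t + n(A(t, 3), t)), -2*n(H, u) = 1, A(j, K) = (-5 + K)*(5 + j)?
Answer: -1071*√30/134 ≈ -43.777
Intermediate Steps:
n(H, u) = -½ (n(H, u) = -½*1 = -½)
B(t, M) = √(-½ + t) (B(t, M) = √(t - ½) = √(-½ + t))
B(8, -1)*(1/(-88 + 155) - 16) = (√(-2 + 4*8)/2)*(1/(-88 + 155) - 16) = (√(-2 + 32)/2)*(1/67 - 16) = (√30/2)*(1/67 - 16) = (√30/2)*(-1071/67) = -1071*√30/134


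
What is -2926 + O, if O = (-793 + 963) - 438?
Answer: -3194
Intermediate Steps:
O = -268 (O = 170 - 438 = -268)
-2926 + O = -2926 - 268 = -3194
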